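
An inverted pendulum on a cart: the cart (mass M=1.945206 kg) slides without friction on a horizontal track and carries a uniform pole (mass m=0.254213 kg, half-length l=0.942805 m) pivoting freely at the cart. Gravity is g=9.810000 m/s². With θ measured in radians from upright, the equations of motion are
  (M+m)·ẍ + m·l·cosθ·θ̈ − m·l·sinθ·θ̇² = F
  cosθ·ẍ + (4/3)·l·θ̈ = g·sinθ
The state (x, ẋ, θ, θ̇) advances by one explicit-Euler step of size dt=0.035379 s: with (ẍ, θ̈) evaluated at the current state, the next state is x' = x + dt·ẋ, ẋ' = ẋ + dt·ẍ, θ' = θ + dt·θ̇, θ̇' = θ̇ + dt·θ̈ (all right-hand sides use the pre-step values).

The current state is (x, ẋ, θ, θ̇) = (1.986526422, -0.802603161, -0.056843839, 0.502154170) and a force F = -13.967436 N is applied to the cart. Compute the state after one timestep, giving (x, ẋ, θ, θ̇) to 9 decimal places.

sinθ=-0.056813231, cosθ=0.998384824
temp = (F + m·l·θ̇²·sinθ)/(M+m) = (-13.967436 + -0.003433549)/2.199419 = -6.352072774
θ̈ = (g·sinθ − cosθ·temp)/(l·(4/3 − m·cos²θ/(M+m))) = 5.036750144
ẍ = temp − m·l·θ̈·cosθ/(M+m) = -6.900046883
Euler: x'=1.986526422+0.035379·-0.802603161=1.958131125, ẋ'=-0.802603161+0.035379·-6.900046883=-1.046719920
       θ'=-0.056843839+0.035379·0.502154170=-0.039078127, θ̇'=0.502154170+0.035379·5.036750144=0.680349353

(1.958131125, -1.046719920, -0.039078127, 0.680349353)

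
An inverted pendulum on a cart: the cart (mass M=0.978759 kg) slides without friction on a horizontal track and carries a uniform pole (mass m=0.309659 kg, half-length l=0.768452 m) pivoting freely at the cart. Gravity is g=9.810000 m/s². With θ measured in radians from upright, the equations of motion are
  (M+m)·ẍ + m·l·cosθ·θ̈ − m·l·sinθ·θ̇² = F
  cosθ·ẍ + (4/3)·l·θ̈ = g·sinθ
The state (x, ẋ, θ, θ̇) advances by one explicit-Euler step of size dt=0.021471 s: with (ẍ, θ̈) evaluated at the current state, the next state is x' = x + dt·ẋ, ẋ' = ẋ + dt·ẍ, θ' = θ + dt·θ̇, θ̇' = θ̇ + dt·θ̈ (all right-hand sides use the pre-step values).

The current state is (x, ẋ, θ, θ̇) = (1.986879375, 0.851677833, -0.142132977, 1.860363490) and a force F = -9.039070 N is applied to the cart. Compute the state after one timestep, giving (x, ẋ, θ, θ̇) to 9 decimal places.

sinθ=-0.141654904, cosθ=0.989916102
temp = (F + m·l·θ̇²·sinθ)/(M+m) = (-9.039070 + -0.116661533)/1.288418 = -7.106181017
θ̈ = (g·sinθ − cosθ·temp)/(l·(4/3 − m·cos²θ/(M+m))) = 6.691280506
ẍ = temp − m·l·θ̈·cosθ/(M+m) = -8.329532614
Euler: x'=1.986879375+0.021471·0.851677833=2.005165750, ẋ'=0.851677833+0.021471·-8.329532614=0.672834438
       θ'=-0.142132977+0.021471·1.860363490=-0.102189113, θ̇'=1.860363490+0.021471·6.691280506=2.004031974

(2.005165750, 0.672834438, -0.102189113, 2.004031974)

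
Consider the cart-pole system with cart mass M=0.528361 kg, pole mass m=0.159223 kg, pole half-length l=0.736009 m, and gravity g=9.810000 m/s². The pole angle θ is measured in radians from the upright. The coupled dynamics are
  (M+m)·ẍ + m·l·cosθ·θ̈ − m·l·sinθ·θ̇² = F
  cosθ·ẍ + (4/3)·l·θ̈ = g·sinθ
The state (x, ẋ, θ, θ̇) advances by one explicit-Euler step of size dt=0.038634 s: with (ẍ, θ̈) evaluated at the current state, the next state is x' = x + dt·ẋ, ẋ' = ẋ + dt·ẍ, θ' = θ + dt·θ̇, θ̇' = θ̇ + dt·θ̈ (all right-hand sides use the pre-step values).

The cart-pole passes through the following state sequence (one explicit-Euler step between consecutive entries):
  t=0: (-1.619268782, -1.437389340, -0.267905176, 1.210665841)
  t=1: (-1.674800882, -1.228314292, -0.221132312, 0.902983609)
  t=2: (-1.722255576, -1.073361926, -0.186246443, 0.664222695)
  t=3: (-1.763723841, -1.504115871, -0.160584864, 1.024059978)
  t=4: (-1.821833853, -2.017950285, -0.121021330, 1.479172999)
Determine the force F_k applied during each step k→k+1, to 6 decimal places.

step 0→1:
  ẍ = (ẋ'−ẋ)/dt = (-1.228314292−-1.437389340)/0.038634 = 5.411685
  θ̈ = (θ̇'−θ̇)/dt = (0.902983609−1.210665841)/0.038634 = -7.964027
  sinθ=-0.264712, cosθ=0.964328
  F = (M+m)·ẍ + m·l·cosθ·θ̈ − m·l·sinθ·θ̇² = 3.720988 + -0.900008 − -0.045469 = 2.866449
step 1→2:
  ẍ = (ẋ'−ẋ)/dt = (-1.073361926−-1.228314292)/0.038634 = 4.010777
  θ̈ = (θ̇'−θ̇)/dt = (0.664222695−0.902983609)/0.038634 = -6.180072
  sinθ=-0.219335, cosθ=0.975650
  F = (M+m)·ẍ + m·l·cosθ·θ̈ − m·l·sinθ·θ̇² = 2.757746 + -0.706605 − -0.020958 = 2.072100
step 2→3:
  ẍ = (ẋ'−ẋ)/dt = (-1.504115871−-1.073361926)/0.038634 = -11.149608
  θ̈ = (θ̇'−θ̇)/dt = (1.024059978−0.664222695)/0.038634 = 9.314005
  sinθ=-0.185172, cosθ=0.982706
  F = (M+m)·ẍ + m·l·cosθ·θ̈ − m·l·sinθ·θ̇² = -7.666292 + 1.072628 − -0.009574 = -6.584090
step 3→4:
  ẍ = (ẋ'−ẋ)/dt = (-2.017950285−-1.504115871)/0.038634 = -13.300057
  θ̈ = (θ̇'−θ̇)/dt = (1.479172999−1.024059978)/0.038634 = 11.780116
  sinθ=-0.159896, cosθ=0.987134
  F = (M+m)·ẍ + m·l·cosθ·θ̈ − m·l·sinθ·θ̇² = -9.144907 + 1.362745 − -0.019651 = -7.762511

F_0 = 2.866449 N
F_1 = 2.072100 N
F_2 = -6.584090 N
F_3 = -7.762511 N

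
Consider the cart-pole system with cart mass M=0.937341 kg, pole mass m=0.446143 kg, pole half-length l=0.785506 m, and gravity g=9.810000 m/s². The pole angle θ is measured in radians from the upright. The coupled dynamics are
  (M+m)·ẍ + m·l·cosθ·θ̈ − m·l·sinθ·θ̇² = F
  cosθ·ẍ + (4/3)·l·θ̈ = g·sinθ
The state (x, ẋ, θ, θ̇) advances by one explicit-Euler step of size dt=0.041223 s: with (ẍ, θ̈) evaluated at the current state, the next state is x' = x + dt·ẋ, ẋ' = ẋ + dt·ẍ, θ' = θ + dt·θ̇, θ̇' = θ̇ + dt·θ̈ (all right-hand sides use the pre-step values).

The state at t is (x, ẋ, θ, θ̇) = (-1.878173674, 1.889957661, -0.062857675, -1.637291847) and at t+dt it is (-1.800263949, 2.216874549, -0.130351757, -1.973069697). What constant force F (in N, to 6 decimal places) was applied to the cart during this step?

F = 8.181760 N

ẍ = (ẋ'−ẋ)/dt = (2.216874549−1.889957661)/0.041223 = 7.930449
θ̈ = (θ̇'−θ̇)/dt = (-1.973069697−-1.637291847)/0.041223 = -8.145401
sinθ=-0.062816, cosθ=0.998025
F = (M+m)·ẍ + m·l·cosθ·θ̈ − m·l·sinθ·θ̇² = 10.971649 + -2.848902 − -0.059013 = 8.181760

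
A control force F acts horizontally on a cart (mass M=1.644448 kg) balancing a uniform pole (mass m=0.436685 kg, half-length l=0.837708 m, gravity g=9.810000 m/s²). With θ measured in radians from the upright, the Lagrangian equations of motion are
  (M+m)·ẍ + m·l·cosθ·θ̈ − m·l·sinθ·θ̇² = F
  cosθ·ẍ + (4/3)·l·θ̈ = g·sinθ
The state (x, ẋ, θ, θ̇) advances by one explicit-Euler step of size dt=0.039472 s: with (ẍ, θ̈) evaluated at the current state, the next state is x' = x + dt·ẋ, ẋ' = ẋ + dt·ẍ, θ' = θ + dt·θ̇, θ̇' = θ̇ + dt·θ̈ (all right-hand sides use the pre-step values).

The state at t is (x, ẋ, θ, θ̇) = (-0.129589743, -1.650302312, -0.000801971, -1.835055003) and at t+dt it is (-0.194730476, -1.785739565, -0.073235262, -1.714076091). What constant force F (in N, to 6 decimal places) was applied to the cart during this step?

ẍ = (ẋ'−ẋ)/dt = (-1.785739565−-1.650302312)/0.039472 = -3.431223
θ̈ = (θ̇'−θ̇)/dt = (-1.714076091−-1.835055003)/0.039472 = 3.064930
sinθ=-0.000802, cosθ=1.000000
F = (M+m)·ẍ + m·l·cosθ·θ̈ − m·l·sinθ·θ̇² = -7.140832 + 1.121195 − -0.000988 = -6.018649

F = -6.018649 N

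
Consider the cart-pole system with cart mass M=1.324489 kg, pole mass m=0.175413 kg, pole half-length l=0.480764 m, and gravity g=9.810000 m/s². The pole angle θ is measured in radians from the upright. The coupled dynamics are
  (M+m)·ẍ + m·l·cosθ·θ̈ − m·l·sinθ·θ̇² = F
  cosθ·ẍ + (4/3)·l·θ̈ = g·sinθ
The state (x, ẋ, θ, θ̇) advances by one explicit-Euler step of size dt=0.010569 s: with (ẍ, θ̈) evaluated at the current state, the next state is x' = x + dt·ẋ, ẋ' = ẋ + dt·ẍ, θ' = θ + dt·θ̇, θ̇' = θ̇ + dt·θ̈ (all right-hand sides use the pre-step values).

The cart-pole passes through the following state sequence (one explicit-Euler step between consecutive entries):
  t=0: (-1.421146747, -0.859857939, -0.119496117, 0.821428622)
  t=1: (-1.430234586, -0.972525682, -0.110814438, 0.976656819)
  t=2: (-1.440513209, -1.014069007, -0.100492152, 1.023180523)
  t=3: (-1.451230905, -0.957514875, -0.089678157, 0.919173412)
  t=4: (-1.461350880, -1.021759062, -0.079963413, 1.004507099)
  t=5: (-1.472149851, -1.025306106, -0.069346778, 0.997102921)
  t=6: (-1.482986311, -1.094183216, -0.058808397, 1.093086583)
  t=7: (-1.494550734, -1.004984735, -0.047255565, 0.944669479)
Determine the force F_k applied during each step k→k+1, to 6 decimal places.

F_0 = -14.752719 N
F_1 = -5.517789 N
F_2 = 7.209042 N
F_3 = -8.432688 N
F_4 = -0.555473 N
F_5 = -9.004868 N
F_6 = 11.482341 N

step 0→1:
  ẍ = (ẋ'−ẋ)/dt = (-0.972525682−-0.859857939)/0.010569 = -10.660208
  θ̈ = (θ̇'−θ̇)/dt = (0.976656819−0.821428622)/0.010569 = 14.687122
  sinθ=-0.119212, cosθ=0.992869
  F = (M+m)·ẍ + m·l·cosθ·θ̈ − m·l·sinθ·θ̇² = -15.989268 + 1.229766 − -0.006783 = -14.752719
step 1→2:
  ẍ = (ẋ'−ẋ)/dt = (-1.014069007−-0.972525682)/0.010569 = -3.930677
  θ̈ = (θ̇'−θ̇)/dt = (1.023180523−0.976656819)/0.010569 = 4.401902
  sinθ=-0.110588, cosθ=0.993866
  F = (M+m)·ẍ + m·l·cosθ·θ̈ − m·l·sinθ·θ̇² = -5.895630 + 0.368945 − -0.008896 = -5.517789
step 2→3:
  ẍ = (ẋ'−ẋ)/dt = (-0.957514875−-1.014069007)/0.010569 = 5.350944
  θ̈ = (θ̇'−θ̇)/dt = (0.919173412−1.023180523)/0.010569 = -9.840771
  sinθ=-0.100323, cosθ=0.994955
  F = (M+m)·ẍ + m·l·cosθ·θ̈ − m·l·sinθ·θ̇² = 8.025892 + -0.825708 − -0.008857 = 7.209042
step 3→4:
  ẍ = (ẋ'−ẋ)/dt = (-1.021759062−-0.957514875)/0.010569 = -6.078549
  θ̈ = (θ̇'−θ̇)/dt = (1.004507099−0.919173412)/0.010569 = 8.073960
  sinθ=-0.089558, cosθ=0.995982
  F = (M+m)·ẍ + m·l·cosθ·θ̈ − m·l·sinθ·θ̇² = -9.117228 + 0.678159 − -0.006381 = -8.432688
step 4→5:
  ẍ = (ẋ'−ẋ)/dt = (-1.025306106−-1.021759062)/0.010569 = -0.335608
  θ̈ = (θ̇'−θ̇)/dt = (0.997102921−1.004507099)/0.010569 = -0.700556
  sinθ=-0.079878, cosθ=0.996805
  F = (M+m)·ẍ + m·l·cosθ·θ̈ − m·l·sinθ·θ̇² = -0.503379 + -0.058891 − -0.006797 = -0.555473
step 5→6:
  ẍ = (ẋ'−ẋ)/dt = (-1.094183216−-1.025306106)/0.010569 = -6.516899
  θ̈ = (θ̇'−θ̇)/dt = (1.093086583−0.997102921)/0.010569 = 9.081622
  sinθ=-0.069291, cosθ=0.997596
  F = (M+m)·ẍ + m·l·cosθ·θ̈ − m·l·sinθ·θ̇² = -9.774711 + 0.764033 − -0.005810 = -9.004868
step 6→7:
  ẍ = (ẋ'−ẋ)/dt = (-1.004984735−-1.094183216)/0.010569 = 8.439633
  θ̈ = (θ̇'−θ̇)/dt = (0.944669479−1.093086583)/0.010569 = -14.042682
  sinθ=-0.058775, cosθ=0.998271
  F = (M+m)·ẍ + m·l·cosθ·θ̈ − m·l·sinθ·θ̇² = 12.658622 + -1.182204 − -0.005922 = 11.482341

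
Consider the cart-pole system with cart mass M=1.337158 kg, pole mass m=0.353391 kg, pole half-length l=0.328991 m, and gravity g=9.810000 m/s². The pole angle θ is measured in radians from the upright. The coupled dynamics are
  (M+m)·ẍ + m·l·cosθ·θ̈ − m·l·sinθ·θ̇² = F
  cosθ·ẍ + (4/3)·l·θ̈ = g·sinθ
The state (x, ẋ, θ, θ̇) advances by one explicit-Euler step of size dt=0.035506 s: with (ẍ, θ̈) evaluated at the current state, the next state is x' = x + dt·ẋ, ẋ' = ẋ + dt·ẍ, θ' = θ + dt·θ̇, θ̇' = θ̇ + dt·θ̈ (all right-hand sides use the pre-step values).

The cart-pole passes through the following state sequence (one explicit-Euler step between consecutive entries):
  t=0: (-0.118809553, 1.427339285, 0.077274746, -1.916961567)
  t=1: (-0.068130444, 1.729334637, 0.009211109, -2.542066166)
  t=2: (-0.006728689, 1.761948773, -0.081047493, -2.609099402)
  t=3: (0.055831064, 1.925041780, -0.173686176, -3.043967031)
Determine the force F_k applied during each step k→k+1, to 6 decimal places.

step 0→1:
  ẍ = (ẋ'−ẋ)/dt = (1.729334637−1.427339285)/0.035506 = 8.505474
  θ̈ = (θ̇'−θ̇)/dt = (-2.542066166−-1.916961567)/0.035506 = -17.605605
  sinθ=0.077198, cosθ=0.997016
  F = (M+m)·ẍ + m·l·cosθ·θ̈ − m·l·sinθ·θ̇² = 14.378920 + -2.040763 − 0.032982 = 12.305176
step 1→2:
  ẍ = (ẋ'−ẋ)/dt = (1.761948773−1.729334637)/0.035506 = 0.918553
  θ̈ = (θ̇'−θ̇)/dt = (-2.609099402−-2.542066166)/0.035506 = -1.887941
  sinθ=0.009211, cosθ=0.999958
  F = (M+m)·ẍ + m·l·cosθ·θ̈ − m·l·sinθ·θ̇² = 1.552859 + -0.219487 − 0.006920 = 1.326451
step 2→3:
  ẍ = (ẋ'−ẋ)/dt = (1.925041780−1.761948773)/0.035506 = 4.593393
  θ̈ = (θ̇'−θ̇)/dt = (-3.043967031−-2.609099402)/0.035506 = -12.247722
  sinθ=-0.080959, cosθ=0.996717
  F = (M+m)·ẍ + m·l·cosθ·θ̈ − m·l·sinθ·θ̇² = 7.765356 + -1.419276 − -0.064074 = 6.410154

F_0 = 12.305176 N
F_1 = 1.326451 N
F_2 = 6.410154 N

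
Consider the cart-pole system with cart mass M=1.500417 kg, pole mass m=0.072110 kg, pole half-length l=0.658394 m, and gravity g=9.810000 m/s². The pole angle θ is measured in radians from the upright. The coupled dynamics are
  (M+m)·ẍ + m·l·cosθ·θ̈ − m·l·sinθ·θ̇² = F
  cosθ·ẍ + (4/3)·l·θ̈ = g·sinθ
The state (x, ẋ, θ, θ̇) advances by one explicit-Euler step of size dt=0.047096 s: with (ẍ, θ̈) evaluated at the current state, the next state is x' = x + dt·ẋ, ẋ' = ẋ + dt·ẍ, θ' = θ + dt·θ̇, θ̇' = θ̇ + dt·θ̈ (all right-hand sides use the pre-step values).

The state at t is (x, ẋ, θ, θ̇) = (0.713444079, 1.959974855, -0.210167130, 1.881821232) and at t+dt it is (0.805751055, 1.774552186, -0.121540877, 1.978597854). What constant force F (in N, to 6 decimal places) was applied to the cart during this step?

ẍ = (ẋ'−ẋ)/dt = (1.774552186−1.959974855)/0.047096 = -3.937121
θ̈ = (θ̇'−θ̇)/dt = (1.978597854−1.881821232)/0.047096 = 2.054880
sinθ=-0.208623, cosθ=0.977996
F = (M+m)·ẍ + m·l·cosθ·θ̈ − m·l·sinθ·θ̇² = -6.191230 + 0.095412 − -0.035075 = -6.060742

F = -6.060742 N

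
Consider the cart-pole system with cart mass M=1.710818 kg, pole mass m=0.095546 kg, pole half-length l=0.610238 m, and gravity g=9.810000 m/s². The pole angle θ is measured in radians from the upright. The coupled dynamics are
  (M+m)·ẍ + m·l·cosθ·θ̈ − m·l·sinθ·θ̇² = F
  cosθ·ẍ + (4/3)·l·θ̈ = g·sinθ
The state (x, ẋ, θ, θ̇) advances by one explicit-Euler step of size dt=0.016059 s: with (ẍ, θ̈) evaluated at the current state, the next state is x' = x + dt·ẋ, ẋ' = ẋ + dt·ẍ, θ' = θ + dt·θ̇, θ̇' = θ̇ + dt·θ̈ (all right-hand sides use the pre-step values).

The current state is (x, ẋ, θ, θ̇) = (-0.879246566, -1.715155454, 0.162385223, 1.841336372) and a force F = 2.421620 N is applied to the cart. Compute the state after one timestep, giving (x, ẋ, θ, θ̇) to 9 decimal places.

sinθ=0.161672508, cosθ=0.986844466
temp = (F + m·l·θ̇²·sinθ)/(M+m) = (2.421620 + 0.031960547)/1.806364 = 1.358297966
θ̈ = (g·sinθ − cosθ·temp)/(l·(4/3 − m·cos²θ/(M+m))) = 0.313952111
ẍ = temp − m·l·θ̈·cosθ/(M+m) = 1.348297537
Euler: x'=-0.879246566+0.016059·-1.715155454=-0.906790247, ẋ'=-1.715155454+0.016059·1.348297537=-1.693503144
       θ'=0.162385223+0.016059·1.841336372=0.191955244, θ̇'=1.841336372+0.016059·0.313952111=1.846378129

(-0.906790247, -1.693503144, 0.191955244, 1.846378129)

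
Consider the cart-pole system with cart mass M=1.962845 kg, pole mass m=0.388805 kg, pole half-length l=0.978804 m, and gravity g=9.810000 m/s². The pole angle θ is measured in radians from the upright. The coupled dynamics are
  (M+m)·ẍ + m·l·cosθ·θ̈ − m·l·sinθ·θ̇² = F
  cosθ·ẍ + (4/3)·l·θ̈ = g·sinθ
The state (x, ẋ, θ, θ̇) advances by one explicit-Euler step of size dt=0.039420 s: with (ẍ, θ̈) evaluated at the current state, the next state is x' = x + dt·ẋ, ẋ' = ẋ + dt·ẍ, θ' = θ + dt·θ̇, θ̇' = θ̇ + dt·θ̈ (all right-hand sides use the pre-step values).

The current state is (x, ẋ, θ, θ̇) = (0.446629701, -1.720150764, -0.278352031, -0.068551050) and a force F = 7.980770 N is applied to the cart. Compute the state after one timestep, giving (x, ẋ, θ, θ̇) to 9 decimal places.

sinθ=-0.274771484, cosθ=0.961509559
temp = (F + m·l·θ̇²·sinθ)/(M+m) = (7.980770 + -0.000491391)/2.351650 = 3.393480581
θ̈ = (g·sinθ − cosθ·temp)/(l·(4/3 − m·cos²θ/(M+m))) = -5.156703473
ẍ = temp − m·l·θ̈·cosθ/(M+m) = 4.195861618
Euler: x'=0.446629701+0.039420·-1.720150764=0.378821358, ẋ'=-1.720150764+0.039420·4.195861618=-1.554749899
       θ'=-0.278352031+0.039420·-0.068551050=-0.281054313, θ̇'=-0.068551050+0.039420·-5.156703473=-0.271828301

(0.378821358, -1.554749899, -0.281054313, -0.271828301)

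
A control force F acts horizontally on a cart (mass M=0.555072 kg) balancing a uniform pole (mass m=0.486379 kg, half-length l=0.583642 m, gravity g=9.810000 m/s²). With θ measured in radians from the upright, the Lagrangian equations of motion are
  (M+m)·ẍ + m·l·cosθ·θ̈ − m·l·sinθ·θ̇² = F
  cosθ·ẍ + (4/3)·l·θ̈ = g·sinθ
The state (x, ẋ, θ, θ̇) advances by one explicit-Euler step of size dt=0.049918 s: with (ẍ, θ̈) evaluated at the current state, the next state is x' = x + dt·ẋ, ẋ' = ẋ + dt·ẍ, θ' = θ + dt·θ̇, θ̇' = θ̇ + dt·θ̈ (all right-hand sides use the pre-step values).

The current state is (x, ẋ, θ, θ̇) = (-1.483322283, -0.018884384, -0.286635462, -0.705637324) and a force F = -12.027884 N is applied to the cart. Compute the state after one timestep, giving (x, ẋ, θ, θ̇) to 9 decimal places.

sinθ=-0.282726565, cosθ=0.959200547
temp = (F + m·l·θ̇²·sinθ)/(M+m) = (-12.027884 + -0.039962354)/1.041451 = -11.587531582
θ̈ = (g·sinθ − cosθ·temp)/(l·(4/3 − m·cos²θ/(M+m))) = 15.815602162
ẍ = temp − m·l·θ̈·cosθ/(M+m) = -15.722552024
Euler: x'=-1.483322283+0.049918·-0.018884384=-1.484264954, ẋ'=-0.018884384+0.049918·-15.722552024=-0.803722736
       θ'=-0.286635462+0.049918·-0.705637324=-0.321859466, θ̇'=-0.705637324+0.049918·15.815602162=0.083845905

(-1.484264954, -0.803722736, -0.321859466, 0.083845905)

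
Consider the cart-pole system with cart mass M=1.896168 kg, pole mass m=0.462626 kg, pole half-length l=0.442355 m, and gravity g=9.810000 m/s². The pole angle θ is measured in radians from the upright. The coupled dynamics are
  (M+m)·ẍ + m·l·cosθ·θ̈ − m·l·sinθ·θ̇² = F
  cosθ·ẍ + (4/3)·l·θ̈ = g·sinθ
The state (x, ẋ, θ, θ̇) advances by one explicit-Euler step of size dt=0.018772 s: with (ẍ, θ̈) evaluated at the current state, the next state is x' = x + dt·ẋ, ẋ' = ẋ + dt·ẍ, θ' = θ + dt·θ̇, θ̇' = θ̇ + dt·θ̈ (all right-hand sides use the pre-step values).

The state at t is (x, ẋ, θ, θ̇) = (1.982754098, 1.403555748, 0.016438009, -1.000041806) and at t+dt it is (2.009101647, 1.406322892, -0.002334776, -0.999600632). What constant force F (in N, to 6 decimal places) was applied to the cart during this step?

ẍ = (ẋ'−ẋ)/dt = (1.406322892−1.403555748)/0.018772 = 0.147408
θ̈ = (θ̇'−θ̇)/dt = (-0.999600632−-1.000041806)/0.018772 = 0.023502
sinθ=0.016437, cosθ=0.999865
F = (M+m)·ẍ + m·l·cosθ·θ̈ − m·l·sinθ·θ̇² = 0.347705 + 0.004809 − 0.003364 = 0.349150

F = 0.349150 N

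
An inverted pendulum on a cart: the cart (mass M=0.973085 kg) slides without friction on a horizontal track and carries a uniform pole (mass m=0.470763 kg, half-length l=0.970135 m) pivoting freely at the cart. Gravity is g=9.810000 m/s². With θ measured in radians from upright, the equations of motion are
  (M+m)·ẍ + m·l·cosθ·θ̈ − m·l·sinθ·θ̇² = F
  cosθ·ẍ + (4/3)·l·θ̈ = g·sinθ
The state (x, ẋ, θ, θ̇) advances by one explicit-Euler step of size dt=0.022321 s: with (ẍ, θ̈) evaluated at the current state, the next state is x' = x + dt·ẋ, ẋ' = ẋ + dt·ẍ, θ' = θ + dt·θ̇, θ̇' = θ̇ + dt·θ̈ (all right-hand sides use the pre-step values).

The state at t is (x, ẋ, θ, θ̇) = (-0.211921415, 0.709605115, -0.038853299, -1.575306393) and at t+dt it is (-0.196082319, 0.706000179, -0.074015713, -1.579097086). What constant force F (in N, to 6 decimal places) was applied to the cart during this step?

ẍ = (ẋ'−ẋ)/dt = (0.706000179−0.709605115)/0.022321 = -0.161504
θ̈ = (θ̇'−θ̇)/dt = (-1.579097086−-1.575306393)/0.022321 = -0.169826
sinθ=-0.038844, cosθ=0.999245
F = (M+m)·ẍ + m·l·cosθ·θ̈ − m·l·sinθ·θ̇² = -0.233188 + -0.077502 − -0.044023 = -0.266666

F = -0.266666 N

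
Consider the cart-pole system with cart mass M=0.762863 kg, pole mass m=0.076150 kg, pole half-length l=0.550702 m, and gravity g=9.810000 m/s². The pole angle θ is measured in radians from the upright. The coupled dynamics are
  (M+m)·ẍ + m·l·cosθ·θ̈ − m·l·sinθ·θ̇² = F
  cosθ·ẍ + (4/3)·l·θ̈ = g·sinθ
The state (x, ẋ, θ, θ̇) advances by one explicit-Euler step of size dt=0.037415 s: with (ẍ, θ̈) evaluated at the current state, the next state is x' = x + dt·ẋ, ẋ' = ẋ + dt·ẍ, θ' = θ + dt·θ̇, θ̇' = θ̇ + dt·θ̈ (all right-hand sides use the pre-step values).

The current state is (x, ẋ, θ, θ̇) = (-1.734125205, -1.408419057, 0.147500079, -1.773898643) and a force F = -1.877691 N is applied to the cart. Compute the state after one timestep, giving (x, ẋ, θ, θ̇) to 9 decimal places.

(-1.786821204, -1.501092247, 0.081129661, -1.575593469)

sinθ=0.146965819, cosθ=0.989141571
temp = (F + m·l·θ̇²·sinθ)/(M+m) = (-1.877691 + 0.019393692)/0.839013 = -2.214861161
θ̈ = (g·sinθ − cosθ·temp)/(l·(4/3 − m·cos²θ/(M+m))) = 5.300151644
ẍ = temp − m·l·θ̈·cosθ/(M+m) = -2.476899370
Euler: x'=-1.734125205+0.037415·-1.408419057=-1.786821204, ẋ'=-1.408419057+0.037415·-2.476899370=-1.501092247
       θ'=0.147500079+0.037415·-1.773898643=0.081129661, θ̇'=-1.773898643+0.037415·5.300151644=-1.575593469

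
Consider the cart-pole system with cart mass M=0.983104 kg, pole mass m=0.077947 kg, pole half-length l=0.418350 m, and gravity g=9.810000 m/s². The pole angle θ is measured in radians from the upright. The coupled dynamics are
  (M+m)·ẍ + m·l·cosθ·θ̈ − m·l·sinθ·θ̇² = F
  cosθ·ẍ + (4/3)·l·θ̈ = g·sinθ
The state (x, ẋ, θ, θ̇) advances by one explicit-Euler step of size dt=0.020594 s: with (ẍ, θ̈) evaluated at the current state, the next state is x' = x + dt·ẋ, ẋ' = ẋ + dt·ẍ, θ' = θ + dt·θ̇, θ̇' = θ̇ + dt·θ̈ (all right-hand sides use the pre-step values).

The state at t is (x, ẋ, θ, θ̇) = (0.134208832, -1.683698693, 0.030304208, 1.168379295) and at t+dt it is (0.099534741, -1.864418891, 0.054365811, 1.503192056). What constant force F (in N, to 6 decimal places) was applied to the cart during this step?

ẍ = (ẋ'−ẋ)/dt = (-1.864418891−-1.683698693)/0.020594 = -8.775381
θ̈ = (θ̇'−θ̇)/dt = (1.503192056−1.168379295)/0.020594 = 16.257782
sinθ=0.030300, cosθ=0.999541
F = (M+m)·ẍ + m·l·cosθ·θ̈ − m·l·sinθ·θ̇² = -9.311127 + 0.529909 − 0.001349 = -8.782567

F = -8.782567 N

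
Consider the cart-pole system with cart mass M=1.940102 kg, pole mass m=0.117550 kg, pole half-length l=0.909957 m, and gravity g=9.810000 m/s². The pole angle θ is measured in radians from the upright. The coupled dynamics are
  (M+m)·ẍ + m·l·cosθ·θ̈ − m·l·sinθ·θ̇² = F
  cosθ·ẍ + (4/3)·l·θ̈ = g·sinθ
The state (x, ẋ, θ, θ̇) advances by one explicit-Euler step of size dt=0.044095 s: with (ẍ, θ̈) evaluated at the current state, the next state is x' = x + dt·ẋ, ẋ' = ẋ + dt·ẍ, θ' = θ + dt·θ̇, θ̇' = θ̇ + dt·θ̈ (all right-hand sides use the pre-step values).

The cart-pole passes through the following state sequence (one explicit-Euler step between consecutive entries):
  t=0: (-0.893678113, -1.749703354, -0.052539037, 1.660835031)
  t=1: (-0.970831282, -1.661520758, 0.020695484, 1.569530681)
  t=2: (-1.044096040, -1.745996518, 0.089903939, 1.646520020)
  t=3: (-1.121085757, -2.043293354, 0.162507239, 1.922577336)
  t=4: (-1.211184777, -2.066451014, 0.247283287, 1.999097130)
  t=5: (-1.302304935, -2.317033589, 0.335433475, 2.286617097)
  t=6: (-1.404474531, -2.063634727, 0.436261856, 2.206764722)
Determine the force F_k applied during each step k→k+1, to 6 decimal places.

F_0 = 3.909273 N
F_1 = -3.760715 N
F_2 = -13.232161 N
F_3 = -0.961424 N
F_4 = -11.121587 N
F_5 = 11.457608 N

step 0→1:
  ẍ = (ẋ'−ẋ)/dt = (-1.661520758−-1.749703354)/0.044095 = 1.999832
  θ̈ = (θ̇'−θ̇)/dt = (1.569530681−1.660835031)/0.044095 = -2.070628
  sinθ=-0.052515, cosθ=0.998620
  F = (M+m)·ẍ + m·l·cosθ·θ̈ − m·l·sinθ·θ̇² = 4.114959 + -0.221180 − -0.015495 = 3.909273
step 1→2:
  ẍ = (ẋ'−ẋ)/dt = (-1.745996518−-1.661520758)/0.044095 = -1.915767
  θ̈ = (θ̇'−θ̇)/dt = (1.646520020−1.569530681)/0.044095 = 1.745988
  sinθ=0.020694, cosθ=0.999786
  F = (M+m)·ẍ + m·l·cosθ·θ̈ − m·l·sinθ·θ̇² = -3.941982 + 0.186720 − 0.005453 = -3.760715
step 2→3:
  ẍ = (ẋ'−ẋ)/dt = (-2.043293354−-1.745996518)/0.044095 = -6.742189
  θ̈ = (θ̇'−θ̇)/dt = (1.922577336−1.646520020)/0.044095 = 6.260513
  sinθ=0.089783, cosθ=0.995961
  F = (M+m)·ẍ + m·l·cosθ·θ̈ − m·l·sinθ·θ̇² = -13.873079 + 0.666954 − 0.026036 = -13.232161
step 3→4:
  ẍ = (ẋ'−ẋ)/dt = (-2.066451014−-2.043293354)/0.044095 = -0.525177
  θ̈ = (θ̇'−θ̇)/dt = (1.999097130−1.922577336)/0.044095 = 1.735339
  sinθ=0.161793, cosθ=0.986825
  F = (M+m)·ẍ + m·l·cosθ·θ̈ − m·l·sinθ·θ̇² = -1.080631 + 0.183176 − 0.063969 = -0.961424
step 4→5:
  ẍ = (ẋ'−ẋ)/dt = (-2.317033589−-2.066451014)/0.044095 = -5.682789
  θ̈ = (θ̇'−θ̇)/dt = (2.286617097−1.999097130)/0.044095 = 6.520466
  sinθ=0.244771, cosθ=0.969581
  F = (M+m)·ẍ + m·l·cosθ·θ̈ − m·l·sinθ·θ̇² = -11.693202 + 0.676248 − 0.104634 = -11.121587
step 5→6:
  ẍ = (ẋ'−ẋ)/dt = (-2.063634727−-2.317033589)/0.044095 = 5.746657
  θ̈ = (θ̇'−θ̇)/dt = (2.206764722−2.286617097)/0.044095 = -1.810917
  sinθ=0.329179, cosθ=0.944268
  F = (M+m)·ẍ + m·l·cosθ·θ̈ − m·l·sinθ·θ̇² = 11.824621 + -0.182910 − 0.184103 = 11.457608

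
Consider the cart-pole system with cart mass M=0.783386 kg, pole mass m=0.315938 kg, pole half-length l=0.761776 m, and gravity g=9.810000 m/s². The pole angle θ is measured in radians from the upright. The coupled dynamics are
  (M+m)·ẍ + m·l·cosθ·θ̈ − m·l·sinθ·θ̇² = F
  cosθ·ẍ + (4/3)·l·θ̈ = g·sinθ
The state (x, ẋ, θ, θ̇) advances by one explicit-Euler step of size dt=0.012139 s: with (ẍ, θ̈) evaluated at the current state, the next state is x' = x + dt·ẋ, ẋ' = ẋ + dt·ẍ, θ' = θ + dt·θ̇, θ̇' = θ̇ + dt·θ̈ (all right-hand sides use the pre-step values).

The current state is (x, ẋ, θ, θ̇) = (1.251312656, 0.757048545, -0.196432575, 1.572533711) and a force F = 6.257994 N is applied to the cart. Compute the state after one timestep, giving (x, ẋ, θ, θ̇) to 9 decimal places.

(1.260502468, 0.848805925, -0.177343588, 1.461049605)

sinθ=-0.195171760, cosθ=0.980769078
temp = (F + m·l·θ̇²·sinθ)/(M+m) = (6.257994 + -0.116157179)/1.099324 = 5.586921436
θ̈ = (g·sinθ − cosθ·temp)/(l·(4/3 − m·cos²θ/(M+m))) = -9.183961271
ẍ = temp − m·l·θ̈·cosθ/(M+m) = 7.558891190
Euler: x'=1.251312656+0.012139·0.757048545=1.260502468, ẋ'=0.757048545+0.012139·7.558891190=0.848805925
       θ'=-0.196432575+0.012139·1.572533711=-0.177343588, θ̇'=1.572533711+0.012139·-9.183961271=1.461049605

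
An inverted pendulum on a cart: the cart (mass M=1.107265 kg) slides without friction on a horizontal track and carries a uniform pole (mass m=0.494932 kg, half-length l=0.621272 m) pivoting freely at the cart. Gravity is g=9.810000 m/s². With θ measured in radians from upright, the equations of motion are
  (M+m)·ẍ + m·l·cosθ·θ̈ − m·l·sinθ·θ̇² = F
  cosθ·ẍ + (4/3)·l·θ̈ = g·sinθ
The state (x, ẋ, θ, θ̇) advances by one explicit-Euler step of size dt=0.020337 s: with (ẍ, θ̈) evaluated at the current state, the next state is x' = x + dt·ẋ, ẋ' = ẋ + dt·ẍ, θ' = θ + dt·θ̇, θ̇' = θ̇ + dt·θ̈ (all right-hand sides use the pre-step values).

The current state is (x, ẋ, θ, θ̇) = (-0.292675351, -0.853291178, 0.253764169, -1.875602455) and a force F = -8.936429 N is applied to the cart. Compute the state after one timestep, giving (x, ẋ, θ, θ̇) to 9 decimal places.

(-0.310028734, -1.008118091, 0.215620042, -1.634217464)

sinθ=0.251049348, cosθ=0.967974289
temp = (F + m·l·θ̇²·sinθ)/(M+m) = (-8.936429 + 0.271561374)/1.602197 = -5.408116246
θ̈ = (g·sinθ − cosθ·temp)/(l·(4/3 − m·cos²θ/(M+m))) = 11.869252631
ẍ = temp − m·l·θ̈·cosθ/(M+m) = -7.613065489
Euler: x'=-0.292675351+0.020337·-0.853291178=-0.310028734, ẋ'=-0.853291178+0.020337·-7.613065489=-1.008118091
       θ'=0.253764169+0.020337·-1.875602455=0.215620042, θ̇'=-1.875602455+0.020337·11.869252631=-1.634217464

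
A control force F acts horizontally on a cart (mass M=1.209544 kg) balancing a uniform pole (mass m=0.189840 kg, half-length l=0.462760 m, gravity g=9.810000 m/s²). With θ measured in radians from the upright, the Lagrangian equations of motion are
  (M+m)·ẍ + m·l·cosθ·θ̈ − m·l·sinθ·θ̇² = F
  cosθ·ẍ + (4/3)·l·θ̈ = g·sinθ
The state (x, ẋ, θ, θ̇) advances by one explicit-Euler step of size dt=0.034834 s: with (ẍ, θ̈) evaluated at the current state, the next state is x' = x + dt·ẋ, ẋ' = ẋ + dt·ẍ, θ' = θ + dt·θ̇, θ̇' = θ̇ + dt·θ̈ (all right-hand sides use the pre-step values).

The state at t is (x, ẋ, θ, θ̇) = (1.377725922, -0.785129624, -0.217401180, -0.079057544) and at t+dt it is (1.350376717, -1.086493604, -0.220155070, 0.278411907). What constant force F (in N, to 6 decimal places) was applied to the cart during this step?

ẍ = (ẋ'−ẋ)/dt = (-1.086493604−-0.785129624)/0.034834 = -8.651432
θ̈ = (θ̇'−θ̇)/dt = (0.278411907−-0.079057544)/0.034834 = 10.262084
sinθ=-0.215693, cosθ=0.976461
F = (M+m)·ẍ + m·l·cosθ·θ̈ − m·l·sinθ·θ̇² = -12.106675 + 0.880307 − -0.000118 = -11.226250

F = -11.226250 N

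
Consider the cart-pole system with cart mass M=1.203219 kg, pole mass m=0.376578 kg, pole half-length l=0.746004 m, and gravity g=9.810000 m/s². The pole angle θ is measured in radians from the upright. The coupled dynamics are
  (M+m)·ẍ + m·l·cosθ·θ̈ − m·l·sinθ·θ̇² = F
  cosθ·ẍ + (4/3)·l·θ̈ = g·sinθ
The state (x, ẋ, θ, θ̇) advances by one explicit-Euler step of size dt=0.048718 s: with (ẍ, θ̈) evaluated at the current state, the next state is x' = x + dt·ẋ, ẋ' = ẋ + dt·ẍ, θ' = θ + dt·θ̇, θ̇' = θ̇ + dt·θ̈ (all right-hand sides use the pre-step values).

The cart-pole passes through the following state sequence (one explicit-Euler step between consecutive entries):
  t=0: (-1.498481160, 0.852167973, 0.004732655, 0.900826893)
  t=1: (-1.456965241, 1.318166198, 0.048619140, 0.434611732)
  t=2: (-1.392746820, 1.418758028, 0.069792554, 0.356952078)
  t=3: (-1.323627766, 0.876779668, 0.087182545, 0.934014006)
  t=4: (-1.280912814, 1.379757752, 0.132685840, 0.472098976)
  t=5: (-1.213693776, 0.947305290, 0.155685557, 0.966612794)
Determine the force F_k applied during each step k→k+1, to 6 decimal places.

F_0 = 12.421657 N
F_1 = 2.812061 N
F_2 = -14.257950 N
F_3 = 13.635439 N
F_4 = -11.205071 N

step 0→1:
  ẍ = (ẋ'−ẋ)/dt = (1.318166198−0.852167973)/0.048718 = 9.565217
  θ̈ = (θ̇'−θ̇)/dt = (0.434611732−0.900826893)/0.048718 = -9.569670
  sinθ=0.004733, cosθ=0.999989
  F = (M+m)·ẍ + m·l·cosθ·θ̈ − m·l·sinθ·θ̇² = 15.111101 + -2.688365 − 0.001079 = 12.421657
step 1→2:
  ẍ = (ẋ'−ẋ)/dt = (1.418758028−1.318166198)/0.048718 = 2.064777
  θ̈ = (θ̇'−θ̇)/dt = (0.356952078−0.434611732)/0.048718 = -1.594065
  sinθ=0.048600, cosθ=0.998818
  F = (M+m)·ẍ + m·l·cosθ·θ̈ − m·l·sinθ·θ̇² = 3.261929 + -0.447289 − 0.002579 = 2.812061
step 2→3:
  ẍ = (ẋ'−ẋ)/dt = (0.876779668−1.418758028)/0.048718 = -11.124807
  θ̈ = (θ̇'−θ̇)/dt = (0.934014006−0.356952078)/0.048718 = 11.844943
  sinθ=0.069736, cosθ=0.997565
  F = (M+m)·ẍ + m·l·cosθ·θ̈ − m·l·sinθ·θ̇² = -17.574937 + 3.319483 − 0.002496 = -14.257950
step 3→4:
  ẍ = (ẋ'−ẋ)/dt = (1.379757752−0.876779668)/0.048718 = 10.324276
  θ̈ = (θ̇'−θ̇)/dt = (0.472098976−0.934014006)/0.048718 = -9.481404
  sinθ=0.087072, cosθ=0.996202
  F = (M+m)·ẍ + m·l·cosθ·θ̈ − m·l·sinθ·θ̇² = 16.310260 + -2.653482 − 0.021339 = 13.635439
step 4→5:
  ẍ = (ẋ'−ẋ)/dt = (0.947305290−1.379757752)/0.048718 = -8.876646
  θ̈ = (θ̇'−θ̇)/dt = (0.966612794−0.472098976)/0.048718 = 10.150536
  sinθ=0.132297, cosθ=0.991210
  F = (M+m)·ẍ + m·l·cosθ·θ̈ − m·l·sinθ·θ̇² = -14.023299 + 2.826512 − 0.008283 = -11.205071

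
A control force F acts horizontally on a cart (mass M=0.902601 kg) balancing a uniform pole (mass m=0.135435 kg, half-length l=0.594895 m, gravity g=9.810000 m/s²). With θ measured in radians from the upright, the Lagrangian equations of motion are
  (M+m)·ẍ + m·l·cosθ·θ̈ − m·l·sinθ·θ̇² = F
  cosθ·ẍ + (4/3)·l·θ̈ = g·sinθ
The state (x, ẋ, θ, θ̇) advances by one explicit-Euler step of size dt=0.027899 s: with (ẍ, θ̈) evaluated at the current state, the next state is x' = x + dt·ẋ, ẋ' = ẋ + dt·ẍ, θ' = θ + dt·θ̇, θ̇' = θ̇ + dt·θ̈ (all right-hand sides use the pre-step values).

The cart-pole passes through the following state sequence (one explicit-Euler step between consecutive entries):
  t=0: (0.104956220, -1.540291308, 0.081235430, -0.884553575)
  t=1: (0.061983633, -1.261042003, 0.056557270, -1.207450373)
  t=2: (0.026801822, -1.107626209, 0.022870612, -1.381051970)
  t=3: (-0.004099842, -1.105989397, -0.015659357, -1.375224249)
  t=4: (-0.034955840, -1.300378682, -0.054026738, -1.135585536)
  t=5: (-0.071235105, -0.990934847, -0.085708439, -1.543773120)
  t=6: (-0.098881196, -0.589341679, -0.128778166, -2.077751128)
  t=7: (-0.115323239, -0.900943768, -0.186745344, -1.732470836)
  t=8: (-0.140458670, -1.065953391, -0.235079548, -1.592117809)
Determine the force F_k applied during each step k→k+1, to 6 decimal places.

step 0→1:
  ẍ = (ẋ'−ẋ)/dt = (-1.261042003−-1.540291308)/0.027899 = 10.009294
  θ̈ = (θ̇'−θ̇)/dt = (-1.207450373−-0.884553575)/0.027899 = -11.573777
  sinθ=0.081146, cosθ=0.996702
  F = (M+m)·ẍ + m·l·cosθ·θ̈ − m·l·sinθ·θ̇² = 10.390008 + -0.929419 − 0.005115 = 9.455473
step 1→2:
  ẍ = (ẋ'−ẋ)/dt = (-1.107626209−-1.261042003)/0.027899 = 5.498971
  θ̈ = (θ̇'−θ̇)/dt = (-1.381051970−-1.207450373)/0.027899 = -6.222502
  sinθ=0.056527, cosθ=0.998401
  F = (M+m)·ẍ + m·l·cosθ·θ̈ − m·l·sinθ·θ̇² = 5.708130 + -0.500543 − 0.006640 = 5.200947
step 2→3:
  ẍ = (ẋ'−ẋ)/dt = (-1.105989397−-1.107626209)/0.027899 = 0.058669
  θ̈ = (θ̇'−θ̇)/dt = (-1.375224249−-1.381051970)/0.027899 = 0.208886
  sinθ=0.022869, cosθ=0.999738
  F = (M+m)·ẍ + m·l·cosθ·θ̈ − m·l·sinθ·θ̇² = 0.060901 + 0.016825 − 0.003514 = 0.074212
step 3→4:
  ẍ = (ẋ'−ẋ)/dt = (-1.300378682−-1.105989397)/0.027899 = -6.967608
  θ̈ = (θ̇'−θ̇)/dt = (-1.135585536−-1.375224249)/0.027899 = 8.589509
  sinθ=-0.015659, cosθ=0.999877
  F = (M+m)·ẍ + m·l·cosθ·θ̈ − m·l·sinθ·θ̇² = -7.232628 + 0.691968 − -0.002386 = -6.538273
step 4→5:
  ẍ = (ẋ'−ẋ)/dt = (-0.990934847−-1.300378682)/0.027899 = 11.091574
  θ̈ = (θ̇'−θ̇)/dt = (-1.543773120−-1.135585536)/0.027899 = -14.630904
  sinθ=-0.054000, cosθ=0.998541
  F = (M+m)·ẍ + m·l·cosθ·θ̈ − m·l·sinθ·θ̇² = 11.513454 + -1.177086 − -0.005611 = 10.341978
step 5→6:
  ẍ = (ẋ'−ẋ)/dt = (-0.589341679−-0.990934847)/0.027899 = 14.394536
  θ̈ = (θ̇'−θ̇)/dt = (-2.077751128−-1.543773120)/0.027899 = -19.139683
  sinθ=-0.085604, cosθ=0.996329
  F = (M+m)·ẍ + m·l·cosθ·θ̈ − m·l·sinθ·θ̇² = 14.942047 + -1.536416 − -0.016437 = 13.422068
step 6→7:
  ẍ = (ẋ'−ẋ)/dt = (-0.900943768−-0.589341679)/0.027899 = -11.168934
  θ̈ = (θ̇'−θ̇)/dt = (-1.732470836−-2.077751128)/0.027899 = 12.376081
  sinθ=-0.128423, cosθ=0.991720
  F = (M+m)·ẍ + m·l·cosθ·θ̈ − m·l·sinθ·θ̇² = -11.593756 + 0.988879 − -0.044668 = -10.560208
step 7→8:
  ẍ = (ẋ'−ẋ)/dt = (-1.065953391−-0.900943768)/0.027899 = -5.914535
  θ̈ = (θ̇'−θ̇)/dt = (-1.592117809−-1.732470836)/0.027899 = 5.030755
  sinθ=-0.185662, cosθ=0.982614
  F = (M+m)·ẍ + m·l·cosθ·θ̈ − m·l·sinθ·θ̇² = -6.139501 + 0.398279 − -0.044898 = -5.696324

F_0 = 9.455473 N
F_1 = 5.200947 N
F_2 = 0.074212 N
F_3 = -6.538273 N
F_4 = 10.341978 N
F_5 = 13.422068 N
F_6 = -10.560208 N
F_7 = -5.696324 N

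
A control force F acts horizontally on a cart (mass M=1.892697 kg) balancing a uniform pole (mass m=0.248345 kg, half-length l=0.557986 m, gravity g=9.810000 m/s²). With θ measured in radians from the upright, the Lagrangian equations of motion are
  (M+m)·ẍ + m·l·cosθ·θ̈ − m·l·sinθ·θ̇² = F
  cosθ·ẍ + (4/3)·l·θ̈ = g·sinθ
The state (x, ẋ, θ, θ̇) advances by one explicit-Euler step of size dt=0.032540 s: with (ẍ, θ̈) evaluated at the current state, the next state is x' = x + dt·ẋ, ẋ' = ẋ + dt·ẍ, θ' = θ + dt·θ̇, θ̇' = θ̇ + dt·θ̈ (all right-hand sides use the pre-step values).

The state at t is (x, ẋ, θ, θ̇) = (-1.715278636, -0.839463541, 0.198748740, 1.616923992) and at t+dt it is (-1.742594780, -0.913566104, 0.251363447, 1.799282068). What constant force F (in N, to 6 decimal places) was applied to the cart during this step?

ẍ = (ẋ'−ẋ)/dt = (-0.913566104−-0.839463541)/0.032540 = -2.277276
θ̈ = (θ̇'−θ̇)/dt = (1.799282068−1.616923992)/0.032540 = 5.604120
sinθ=0.197443, cosθ=0.980314
F = (M+m)·ẍ + m·l·cosθ·θ̈ − m·l·sinθ·θ̇² = -4.875744 + 0.761293 − 0.071532 = -4.185983

F = -4.185983 N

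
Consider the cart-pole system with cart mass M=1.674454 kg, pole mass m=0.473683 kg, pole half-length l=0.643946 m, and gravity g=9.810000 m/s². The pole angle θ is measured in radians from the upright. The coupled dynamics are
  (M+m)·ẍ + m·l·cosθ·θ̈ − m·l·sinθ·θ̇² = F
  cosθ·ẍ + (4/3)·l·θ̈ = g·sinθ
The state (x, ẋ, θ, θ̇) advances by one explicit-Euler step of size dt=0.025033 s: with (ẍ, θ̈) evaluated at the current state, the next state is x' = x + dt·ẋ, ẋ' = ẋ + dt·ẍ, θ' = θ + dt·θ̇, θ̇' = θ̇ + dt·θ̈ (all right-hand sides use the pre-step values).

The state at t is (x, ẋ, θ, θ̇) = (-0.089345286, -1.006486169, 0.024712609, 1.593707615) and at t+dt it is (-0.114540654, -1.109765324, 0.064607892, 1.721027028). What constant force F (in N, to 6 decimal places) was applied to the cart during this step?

F = -7.330847 N

ẍ = (ẋ'−ẋ)/dt = (-1.109765324−-1.006486169)/0.025033 = -4.125720
θ̈ = (θ̇'−θ̇)/dt = (1.721027028−1.593707615)/0.025033 = 5.086063
sinθ=0.024710, cosθ=0.999695
F = (M+m)·ẍ + m·l·cosθ·θ̈ − m·l·sinθ·θ̇² = -8.862612 + 1.550909 − 0.019144 = -7.330847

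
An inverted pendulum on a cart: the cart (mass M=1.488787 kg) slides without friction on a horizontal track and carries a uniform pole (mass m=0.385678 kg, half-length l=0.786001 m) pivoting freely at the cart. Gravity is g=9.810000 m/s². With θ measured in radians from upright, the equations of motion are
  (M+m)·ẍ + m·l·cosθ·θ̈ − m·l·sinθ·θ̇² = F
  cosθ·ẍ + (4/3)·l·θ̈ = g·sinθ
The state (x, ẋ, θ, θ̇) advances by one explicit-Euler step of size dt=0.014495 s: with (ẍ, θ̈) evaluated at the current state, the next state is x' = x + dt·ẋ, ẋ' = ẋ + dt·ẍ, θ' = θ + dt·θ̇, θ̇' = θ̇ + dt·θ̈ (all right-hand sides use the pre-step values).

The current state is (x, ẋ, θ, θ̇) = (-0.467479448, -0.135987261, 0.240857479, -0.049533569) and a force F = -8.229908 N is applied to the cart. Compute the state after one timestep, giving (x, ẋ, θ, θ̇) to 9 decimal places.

sinθ=0.238535441, cosθ=0.971133793
temp = (F + m·l·θ̇²·sinθ)/(M+m) = (-8.229908 + 0.000177419)/1.874465 = -4.390442383
θ̈ = (g·sinθ − cosθ·temp)/(l·(4/3 − m·cos²θ/(M+m))) = 7.374519695
ẍ = temp − m·l·θ̈·cosθ/(M+m) = -5.548642050
Euler: x'=-0.467479448+0.014495·-0.135987261=-0.469450583, ẋ'=-0.135987261+0.014495·-5.548642050=-0.216414828
       θ'=0.240857479+0.014495·-0.049533569=0.240139490, θ̇'=-0.049533569+0.014495·7.374519695=0.057360094

(-0.469450583, -0.216414828, 0.240139490, 0.057360094)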